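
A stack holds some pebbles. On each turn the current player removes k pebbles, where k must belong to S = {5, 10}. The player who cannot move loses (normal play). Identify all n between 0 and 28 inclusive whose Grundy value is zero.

0, 1, 2, 3, 4, 15, 16, 17, 18, 19

n :  0  1  2  3  4  5  6  7  8  9 10 11 12 13 14 15 16 17 18 19 20 21 22 23 24 25 26 27 28
G :  0  0  0  0  0  1  1  1  1  1  2  2  2  2  2  0  0  0  0  0  1  1  1  1  1  2  2  2  2
P-positions are exactly the n with G(n) = 0.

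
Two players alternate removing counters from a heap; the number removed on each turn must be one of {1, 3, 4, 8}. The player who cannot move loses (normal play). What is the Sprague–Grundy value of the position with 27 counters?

G(0) = 0
G(1) = mex{0} = 1
G(2) = mex{1} = 0
G(3) = mex{0,0} = 1
G(4) = mex{1,1,0} = 2
G(5) = mex{2,0,1} = 3
G(6) = mex{3,1,0} = 2
G(7) = mex{2,2,1} = 0
G(8) = mex{0,3,2,0} = 1
G(9) = mex{1,2,3,1} = 0
G(10) = mex{0,0,2,0} = 1
G(11) = mex{1,1,0,1} = 2
G(12) = mex{2,0,1,2} = 3
G(13) = mex{3,1,0,3} = 2
G(14) = mex{2,2,1,2} = 0
G(15) = mex{0,3,2,0} = 1
G(16) = mex{1,2,3,1} = 0
G(17) = mex{0,0,2,0} = 1
G(18) = mex{1,1,0,1} = 2
G(19) = mex{2,0,1,2} = 3
G(20) = mex{3,1,0,3} = 2
G(21) = mex{2,2,1,2} = 0
G(22) = mex{0,3,2,0} = 1
G(23) = mex{1,2,3,1} = 0
G(24) = mex{0,0,2,0} = 1
G(25) = mex{1,1,0,1} = 2
G(26) = mex{2,0,1,2} = 3
G(27) = mex{3,1,0,3} = 2

2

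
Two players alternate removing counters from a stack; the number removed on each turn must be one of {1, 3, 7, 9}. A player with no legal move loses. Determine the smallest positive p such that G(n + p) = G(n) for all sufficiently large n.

n :  0  1  2  3  4  5  6  7  8  9 10 11 12 13 14
G :  0  1  0  1  0  1  0  1  0  1  0  1  0  1  0
G(n+2) = G(n) holds for n = 0,…,8 (a full window of length max(S) = 9), so the sequence is purely periodic with period 2.

2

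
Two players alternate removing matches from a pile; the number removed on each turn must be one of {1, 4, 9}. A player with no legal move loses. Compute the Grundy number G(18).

G(0) = 0
G(1) = mex{0} = 1
G(2) = mex{1} = 0
G(3) = mex{0} = 1
G(4) = mex{1,0} = 2
G(5) = mex{2,1} = 0
G(6) = mex{0,0} = 1
G(7) = mex{1,1} = 0
G(8) = mex{0,2} = 1
G(9) = mex{1,0,0} = 2
G(10) = mex{2,1,1} = 0
G(11) = mex{0,0,0} = 1
G(12) = mex{1,1,1} = 0
G(13) = mex{0,2,2} = 1
G(14) = mex{1,0,0} = 2
G(15) = mex{2,1,1} = 0
G(16) = mex{0,0,0} = 1
G(17) = mex{1,1,1} = 0
G(18) = mex{0,2,2} = 1

1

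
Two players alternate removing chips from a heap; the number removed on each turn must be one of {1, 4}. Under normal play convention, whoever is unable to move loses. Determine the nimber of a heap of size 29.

n :  0  1  2  3  4  5  6  7  8  9 10 11 12 13 14 15 16 17 18 19 20 21 22 23 24 25 26 27 28 29
G :  0  1  0  1  2  0  1  0  1  2  0  1  0  1  2  0  1  0  1  2  0  1  0  1  2  0  1  0  1  2

2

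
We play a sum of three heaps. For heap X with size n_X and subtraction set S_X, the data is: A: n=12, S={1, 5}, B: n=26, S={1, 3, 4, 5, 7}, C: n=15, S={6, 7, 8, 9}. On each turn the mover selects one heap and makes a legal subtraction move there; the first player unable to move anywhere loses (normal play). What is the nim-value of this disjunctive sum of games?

Heap A, S = {1, 5}:
n :  0  1  2  3  4  5  6  7  8  9 10 11 12
G :  0  1  0  1  0  1  0  1  0  1  0  1  0
G_A(12) = 0.
Heap B, S = {1, 3, 4, 5, 7}:
n :  0  1  2  3  4  5  6  7  8  9 10 11 12 13 14 15 16 17 18 19 20 21 22 23 24 25 26
G :  0  1  0  1  2  3  2  3  0  1  0  1  2  3  2  3  0  1  0  1  2  3  2  3  0  1  0
G_B(26) = 0.
Heap C, S = {6, 7, 8, 9}:
n :  0  1  2  3  4  5  6  7  8  9 10 11 12 13 14 15
G :  0  0  0  0  0  0  1  1  1  1  1  1  2  2  2  0
G_C(15) = 0.
Combined Grundy value = 0 ⊕ 0 ⊕ 0 = 0.

0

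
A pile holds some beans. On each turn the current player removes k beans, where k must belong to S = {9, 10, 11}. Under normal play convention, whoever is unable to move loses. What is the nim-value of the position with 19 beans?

2

n :  0  1  2  3  4  5  6  7  8  9 10 11 12 13 14 15 16 17 18 19
G :  0  0  0  0  0  0  0  0  0  1  1  1  1  1  1  1  1  1  2  2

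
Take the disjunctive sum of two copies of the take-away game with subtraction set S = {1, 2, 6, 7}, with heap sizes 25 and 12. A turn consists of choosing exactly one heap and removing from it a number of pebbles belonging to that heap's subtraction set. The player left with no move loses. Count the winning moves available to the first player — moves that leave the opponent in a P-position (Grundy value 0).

0

All heaps use S = {1, 2, 6, 7}:
G(0) = 0
G(1) = mex{0} = 1
G(2) = mex{1,0} = 2
G(3) = mex{2,1} = 0
G(4) = mex{0,2} = 1
G(5) = mex{1,0} = 2
G(6) = mex{2,1,0} = 3
G(7) = mex{3,2,1,0} = 4
G(8) = mex{4,3,2,1} = 0
G(9) = mex{0,4,0,2} = 1
G(10) = mex{1,0,1,0} = 2
G(11) = mex{2,1,2,1} = 0
G(12) = mex{0,2,3,2} = 1
G(13) = mex{1,0,4,3} = 2
G(14) = mex{2,1,0,4} = 3
G(15) = mex{3,2,1,0} = 4
G(16) = mex{4,3,2,1} = 0
G(17) = mex{0,4,0,2} = 1
G(18) = mex{1,0,1,0} = 2
G(19) = mex{2,1,2,1} = 0
G(20) = mex{0,2,3,2} = 1
G(21) = mex{1,0,4,3} = 2
G(22) = mex{2,1,0,4} = 3
G(23) = mex{3,2,1,0} = 4
G(24) = mex{4,3,2,1} = 0
G(25) = mex{0,4,0,2} = 1
Heap A: G(25) = 1.
Heap B: G(12) = 1.
Combined Grundy value = 1 ⊕ 1 = 0.
A winning move leaves total XOR = 0, i.e. changes one component's Grundy value g to g ⊕ X where X is the current total.
Heap A: target g' = 1⊕0 = 1, but every legal move changes the Grundy value (mex property), so 0 moves.
Heap B: target g' = 1⊕0 = 1, but every legal move changes the Grundy value (mex property), so 0 moves.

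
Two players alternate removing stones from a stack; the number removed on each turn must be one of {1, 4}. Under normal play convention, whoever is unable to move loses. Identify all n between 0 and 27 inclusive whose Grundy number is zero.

0, 2, 5, 7, 10, 12, 15, 17, 20, 22, 25, 27

G(0) = 0
G(1) = mex{0} = 1
G(2) = mex{1} = 0
G(3) = mex{0} = 1
G(4) = mex{1,0} = 2
G(5) = mex{2,1} = 0
G(6) = mex{0,0} = 1
G(7) = mex{1,1} = 0
G(8) = mex{0,2} = 1
G(9) = mex{1,0} = 2
G(10) = mex{2,1} = 0
G(11) = mex{0,0} = 1
G(12) = mex{1,1} = 0
G(13) = mex{0,2} = 1
G(14) = mex{1,0} = 2
G(15) = mex{2,1} = 0
G(16) = mex{0,0} = 1
G(17) = mex{1,1} = 0
G(18) = mex{0,2} = 1
G(19) = mex{1,0} = 2
G(20) = mex{2,1} = 0
G(21) = mex{0,0} = 1
G(22) = mex{1,1} = 0
G(23) = mex{0,2} = 1
G(24) = mex{1,0} = 2
G(25) = mex{2,1} = 0
G(26) = mex{0,0} = 1
G(27) = mex{1,1} = 0
P-positions are exactly the n with G(n) = 0.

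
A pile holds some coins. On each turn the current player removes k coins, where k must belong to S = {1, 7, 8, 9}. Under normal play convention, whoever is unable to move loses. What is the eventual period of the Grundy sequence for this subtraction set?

16

G(0) = 0
G(1) = mex{0} = 1
G(2) = mex{1} = 0
G(3) = mex{0} = 1
G(4) = mex{1} = 0
G(5) = mex{0} = 1
G(6) = mex{1} = 0
G(7) = mex{0,0} = 1
G(8) = mex{1,1,0} = 2
G(9) = mex{2,0,1,0} = 3
G(10) = mex{3,1,0,1} = 2
G(11) = mex{2,0,1,0} = 3
G(12) = mex{3,1,0,1} = 2
G(13) = mex{2,0,1,0} = 3
G(14) = mex{3,1,0,1} = 2
G(15) = mex{2,2,1,0} = 3
G(16) = mex{3,3,2,1} = 0
G(17) = mex{0,2,3,2} = 1
G(18) = mex{1,3,2,3} = 0
G(19) = mex{0,2,3,2} = 1
G(20) = mex{1,3,2,3} = 0
G(21) = mex{0,2,3,2} = 1
G(22) = mex{1,3,2,3} = 0
G(23) = mex{0,0,3,2} = 1
G(24) = mex{1,1,0,3} = 2
G(25) = mex{2,0,1,0} = 3
G(26) = mex{3,1,0,1} = 2
G(27) = mex{2,0,1,0} = 3
G(28) = mex{3,1,0,1} = 2
G(29) = mex{2,0,1,0} = 3
G(30) = mex{3,1,0,1} = 2
G(31) = mex{2,2,1,0} = 3
G(32) = mex{3,3,2,1} = 0
G(33) = mex{0,2,3,2} = 1
G(n+16) = G(n) holds for n = 0,…,8 (a full window of length max(S) = 9), so the sequence is purely periodic with period 16.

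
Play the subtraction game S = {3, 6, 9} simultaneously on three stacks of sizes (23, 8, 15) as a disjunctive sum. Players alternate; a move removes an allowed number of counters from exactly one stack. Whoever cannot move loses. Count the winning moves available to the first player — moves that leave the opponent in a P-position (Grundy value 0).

0

All stacks use S = {3, 6, 9}:
n :  0  1  2  3  4  5  6  7  8  9 10 11 12 13 14 15 16 17 18 19 20 21 22 23
G :  0  0  0  1  1  1  2  2  2  3  3  3  0  0  0  1  1  1  2  2  2  3  3  3
Stack A: G(23) = 3.
Stack B: G(8) = 2.
Stack C: G(15) = 1.
Combined Grundy value = 3 ⊕ 2 ⊕ 1 = 0.
A winning move leaves total XOR = 0, i.e. changes one component's Grundy value g to g ⊕ X where X is the current total.
Stack A: target g' = 3⊕0 = 3, but every legal move changes the Grundy value (mex property), so 0 moves.
Stack B: target g' = 2⊕0 = 2, but every legal move changes the Grundy value (mex property), so 0 moves.
Stack C: target g' = 1⊕0 = 1, but every legal move changes the Grundy value (mex property), so 0 moves.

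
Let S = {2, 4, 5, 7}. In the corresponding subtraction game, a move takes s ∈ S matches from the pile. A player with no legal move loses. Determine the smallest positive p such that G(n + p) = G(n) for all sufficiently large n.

G(0) = 0
G(1) = mex{} = 0
G(2) = mex{0} = 1
G(3) = mex{0} = 1
G(4) = mex{1,0} = 2
G(5) = mex{1,0,0} = 2
G(6) = mex{2,1,0} = 3
G(7) = mex{2,1,1,0} = 3
G(8) = mex{3,2,1,0} = 4
G(9) = mex{3,2,2,1} = 0
G(10) = mex{4,3,2,1} = 0
G(11) = mex{0,3,3,2} = 1
G(12) = mex{0,4,3,2} = 1
G(13) = mex{1,0,4,3} = 2
G(14) = mex{1,0,0,3} = 2
G(15) = mex{2,1,0,4} = 3
G(16) = mex{2,1,1,0} = 3
G(17) = mex{3,2,1,0} = 4
G(18) = mex{3,2,2,1} = 0
G(19) = mex{4,3,2,1} = 0
G(n+9) = G(n) holds for n = 0,…,6 (a full window of length max(S) = 7), so the sequence is purely periodic with period 9.

9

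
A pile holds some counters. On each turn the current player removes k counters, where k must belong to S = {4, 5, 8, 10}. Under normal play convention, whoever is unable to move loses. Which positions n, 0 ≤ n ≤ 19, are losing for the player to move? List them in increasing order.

G(0) = 0
G(1) = mex{} = 0
G(2) = mex{} = 0
G(3) = mex{} = 0
G(4) = mex{0} = 1
G(5) = mex{0,0} = 1
G(6) = mex{0,0} = 1
G(7) = mex{0,0} = 1
G(8) = mex{1,0,0} = 2
G(9) = mex{1,1,0} = 2
G(10) = mex{1,1,0,0} = 2
G(11) = mex{1,1,0,0} = 2
G(12) = mex{2,1,1,0} = 3
G(13) = mex{2,2,1,0} = 3
G(14) = mex{2,2,1,1} = 0
G(15) = mex{2,2,1,1} = 0
G(16) = mex{3,2,2,1} = 0
G(17) = mex{3,3,2,1} = 0
G(18) = mex{0,3,2,2} = 1
G(19) = mex{0,0,2,2} = 1
P-positions are exactly the n with G(n) = 0.

0, 1, 2, 3, 14, 15, 16, 17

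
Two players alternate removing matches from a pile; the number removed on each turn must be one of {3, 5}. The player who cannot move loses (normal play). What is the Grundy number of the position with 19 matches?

1

G(0) = 0
G(1) = mex{} = 0
G(2) = mex{} = 0
G(3) = mex{0} = 1
G(4) = mex{0} = 1
G(5) = mex{0,0} = 1
G(6) = mex{1,0} = 2
G(7) = mex{1,0} = 2
G(8) = mex{1,1} = 0
G(9) = mex{2,1} = 0
G(10) = mex{2,1} = 0
G(11) = mex{0,2} = 1
G(12) = mex{0,2} = 1
G(13) = mex{0,0} = 1
G(14) = mex{1,0} = 2
G(15) = mex{1,0} = 2
G(16) = mex{1,1} = 0
G(17) = mex{2,1} = 0
G(18) = mex{2,1} = 0
G(19) = mex{0,2} = 1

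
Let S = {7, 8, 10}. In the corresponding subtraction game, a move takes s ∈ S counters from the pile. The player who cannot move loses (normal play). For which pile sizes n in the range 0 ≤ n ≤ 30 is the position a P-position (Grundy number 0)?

0, 1, 2, 3, 4, 5, 6, 17, 18, 19, 20, 21, 22, 23

G(0) = 0
G(1) = mex{} = 0
G(2) = mex{} = 0
G(3) = mex{} = 0
G(4) = mex{} = 0
G(5) = mex{} = 0
G(6) = mex{} = 0
G(7) = mex{0} = 1
G(8) = mex{0,0} = 1
G(9) = mex{0,0} = 1
G(10) = mex{0,0,0} = 1
G(11) = mex{0,0,0} = 1
G(12) = mex{0,0,0} = 1
G(13) = mex{0,0,0} = 1
G(14) = mex{1,0,0} = 2
G(15) = mex{1,1,0} = 2
G(16) = mex{1,1,0} = 2
G(17) = mex{1,1,1} = 0
G(18) = mex{1,1,1} = 0
G(19) = mex{1,1,1} = 0
G(20) = mex{1,1,1} = 0
G(21) = mex{2,1,1} = 0
G(22) = mex{2,2,1} = 0
G(23) = mex{2,2,1} = 0
G(24) = mex{0,2,2} = 1
G(25) = mex{0,0,2} = 1
G(26) = mex{0,0,2} = 1
G(27) = mex{0,0,0} = 1
G(28) = mex{0,0,0} = 1
G(29) = mex{0,0,0} = 1
G(30) = mex{0,0,0} = 1
P-positions are exactly the n with G(n) = 0.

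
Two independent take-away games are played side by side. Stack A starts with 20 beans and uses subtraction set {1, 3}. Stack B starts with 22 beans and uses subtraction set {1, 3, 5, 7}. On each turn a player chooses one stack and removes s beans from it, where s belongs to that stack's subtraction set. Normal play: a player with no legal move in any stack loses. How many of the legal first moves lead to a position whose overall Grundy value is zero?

Stack A, S = {1, 3}:
G(0) = 0
G(1) = mex{0} = 1
G(2) = mex{1} = 0
G(3) = mex{0,0} = 1
G(4) = mex{1,1} = 0
G(5) = mex{0,0} = 1
G(6) = mex{1,1} = 0
G(7) = mex{0,0} = 1
G(8) = mex{1,1} = 0
G(9) = mex{0,0} = 1
G(10) = mex{1,1} = 0
G(11) = mex{0,0} = 1
G(12) = mex{1,1} = 0
G(13) = mex{0,0} = 1
G(14) = mex{1,1} = 0
G(15) = mex{0,0} = 1
G(16) = mex{1,1} = 0
G(17) = mex{0,0} = 1
G(18) = mex{1,1} = 0
G(19) = mex{0,0} = 1
G(20) = mex{1,1} = 0
G_A(20) = 0.
Stack B, S = {1, 3, 5, 7}:
G(0) = 0
G(1) = mex{0} = 1
G(2) = mex{1} = 0
G(3) = mex{0,0} = 1
G(4) = mex{1,1} = 0
G(5) = mex{0,0,0} = 1
G(6) = mex{1,1,1} = 0
G(7) = mex{0,0,0,0} = 1
G(8) = mex{1,1,1,1} = 0
G(9) = mex{0,0,0,0} = 1
G(10) = mex{1,1,1,1} = 0
G(11) = mex{0,0,0,0} = 1
G(12) = mex{1,1,1,1} = 0
G(13) = mex{0,0,0,0} = 1
G(14) = mex{1,1,1,1} = 0
G(15) = mex{0,0,0,0} = 1
G(16) = mex{1,1,1,1} = 0
G(17) = mex{0,0,0,0} = 1
G(18) = mex{1,1,1,1} = 0
G(19) = mex{0,0,0,0} = 1
G(20) = mex{1,1,1,1} = 0
G(21) = mex{0,0,0,0} = 1
G(22) = mex{1,1,1,1} = 0
G_B(22) = 0.
Combined Grundy value = 0 ⊕ 0 = 0.
A winning move leaves total XOR = 0, i.e. changes one component's Grundy value g to g ⊕ X where X is the current total.
Stack A: target g' = 0⊕0 = 0, but every legal move changes the Grundy value (mex property), so 0 moves.
Stack B: target g' = 0⊕0 = 0, but every legal move changes the Grundy value (mex property), so 0 moves.

0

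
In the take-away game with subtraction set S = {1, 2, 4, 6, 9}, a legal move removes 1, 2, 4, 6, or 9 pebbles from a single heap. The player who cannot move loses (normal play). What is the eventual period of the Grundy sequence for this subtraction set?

8

n :  0  1  2  3  4  5  6  7  8  9 10 11 12 13 14 15 16 17 18
G :  0  1  2  0  1  2  3  4  0  1  2  0  1  2  3  4  0  1  2
G(n+8) = G(n) holds for n = 0,…,8 (a full window of length max(S) = 9), so the sequence is purely periodic with period 8.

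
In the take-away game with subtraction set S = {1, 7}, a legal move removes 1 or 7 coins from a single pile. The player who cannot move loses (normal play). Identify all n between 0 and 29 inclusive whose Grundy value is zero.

0, 2, 4, 6, 8, 10, 12, 14, 16, 18, 20, 22, 24, 26, 28

n :  0  1  2  3  4  5  6  7  8  9 10 11 12 13 14 15 16 17 18 19 20 21 22 23 24 25 26 27 28 29
G :  0  1  0  1  0  1  0  1  0  1  0  1  0  1  0  1  0  1  0  1  0  1  0  1  0  1  0  1  0  1
P-positions are exactly the n with G(n) = 0.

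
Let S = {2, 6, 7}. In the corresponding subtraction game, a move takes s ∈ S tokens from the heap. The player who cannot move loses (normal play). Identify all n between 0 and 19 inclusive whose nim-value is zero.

G(0) = 0
G(1) = mex{} = 0
G(2) = mex{0} = 1
G(3) = mex{0} = 1
G(4) = mex{1} = 0
G(5) = mex{1} = 0
G(6) = mex{0,0} = 1
G(7) = mex{0,0,0} = 1
G(8) = mex{1,1,0} = 2
G(9) = mex{1,1,1} = 0
G(10) = mex{2,0,1} = 3
G(11) = mex{0,0,0} = 1
G(12) = mex{3,1,0} = 2
G(13) = mex{1,1,1} = 0
G(14) = mex{2,2,1} = 0
G(15) = mex{0,0,2} = 1
G(16) = mex{0,3,0} = 1
G(17) = mex{1,1,3} = 0
G(18) = mex{1,2,1} = 0
G(19) = mex{0,0,2} = 1
P-positions are exactly the n with G(n) = 0.

0, 1, 4, 5, 9, 13, 14, 17, 18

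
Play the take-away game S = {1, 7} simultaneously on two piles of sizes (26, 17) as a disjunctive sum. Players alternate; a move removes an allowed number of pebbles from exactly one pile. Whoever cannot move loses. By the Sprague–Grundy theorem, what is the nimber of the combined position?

All piles use S = {1, 7}:
n :  0  1  2  3  4  5  6  7  8  9 10 11 12 13 14 15 16 17 18 19 20 21 22 23 24 25 26
G :  0  1  0  1  0  1  0  1  0  1  0  1  0  1  0  1  0  1  0  1  0  1  0  1  0  1  0
Pile A: G(26) = 0.
Pile B: G(17) = 1.
Combined Grundy value = 0 ⊕ 1 = 1.

1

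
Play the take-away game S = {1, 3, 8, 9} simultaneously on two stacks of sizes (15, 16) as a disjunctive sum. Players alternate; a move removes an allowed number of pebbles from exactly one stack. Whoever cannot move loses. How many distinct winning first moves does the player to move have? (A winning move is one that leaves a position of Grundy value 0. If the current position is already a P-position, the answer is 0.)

3

All stacks use S = {1, 3, 8, 9}:
G(0) = 0
G(1) = mex{0} = 1
G(2) = mex{1} = 0
G(3) = mex{0,0} = 1
G(4) = mex{1,1} = 0
G(5) = mex{0,0} = 1
G(6) = mex{1,1} = 0
G(7) = mex{0,0} = 1
G(8) = mex{1,1,0} = 2
G(9) = mex{2,0,1,0} = 3
G(10) = mex{3,1,0,1} = 2
G(11) = mex{2,2,1,0} = 3
G(12) = mex{3,3,0,1} = 2
G(13) = mex{2,2,1,0} = 3
G(14) = mex{3,3,0,1} = 2
G(15) = mex{2,2,1,0} = 3
G(16) = mex{3,3,2,1} = 0
Stack A: G(15) = 3.
Stack B: G(16) = 0.
Combined Grundy value = 3 ⊕ 0 = 3.
A winning move leaves total XOR = 0, i.e. changes one component's Grundy value g to g ⊕ X where X is the current total.
Stack A: need g' = 3⊕3 = 0. Options: 15−1→G=2, 15−3→G=2, 15−8→G=1, 15−9→G=0. Hits: 1.
Stack B: need g' = 0⊕3 = 3. Options: 16−1→G=3, 16−3→G=3, 16−8→G=2, 16−9→G=1. Hits: 2.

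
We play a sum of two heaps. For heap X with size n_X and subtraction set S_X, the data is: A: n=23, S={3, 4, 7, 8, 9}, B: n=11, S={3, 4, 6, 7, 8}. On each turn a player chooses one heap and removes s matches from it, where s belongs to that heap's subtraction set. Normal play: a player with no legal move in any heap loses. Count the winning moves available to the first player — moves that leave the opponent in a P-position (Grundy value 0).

Heap A, S = {3, 4, 7, 8, 9}:
G(0) = 0
G(1) = mex{} = 0
G(2) = mex{} = 0
G(3) = mex{0} = 1
G(4) = mex{0,0} = 1
G(5) = mex{0,0} = 1
G(6) = mex{1,0} = 2
G(7) = mex{1,1,0} = 2
G(8) = mex{1,1,0,0} = 2
G(9) = mex{2,1,0,0,0} = 3
G(10) = mex{2,2,1,0,0} = 3
G(11) = mex{2,2,1,1,0} = 3
G(12) = mex{3,2,1,1,1} = 0
G(13) = mex{3,3,2,1,1} = 0
G(14) = mex{3,3,2,2,1} = 0
G(15) = mex{0,3,2,2,2} = 1
G(16) = mex{0,0,3,2,2} = 1
G(17) = mex{0,0,3,3,2} = 1
G(18) = mex{1,0,3,3,3} = 2
G(19) = mex{1,1,0,3,3} = 2
G(20) = mex{1,1,0,0,3} = 2
G(21) = mex{2,1,0,0,0} = 3
G(22) = mex{2,2,1,0,0} = 3
G(23) = mex{2,2,1,1,0} = 3
G_A(23) = 3.
Heap B, S = {3, 4, 6, 7, 8}:
G(0) = 0
G(1) = mex{} = 0
G(2) = mex{} = 0
G(3) = mex{0} = 1
G(4) = mex{0,0} = 1
G(5) = mex{0,0} = 1
G(6) = mex{1,0,0} = 2
G(7) = mex{1,1,0,0} = 2
G(8) = mex{1,1,0,0,0} = 2
G(9) = mex{2,1,1,0,0} = 3
G(10) = mex{2,2,1,1,0} = 3
G(11) = mex{2,2,1,1,1} = 0
G_B(11) = 0.
Combined Grundy value = 3 ⊕ 0 = 3.
A winning move leaves total XOR = 0, i.e. changes one component's Grundy value g to g ⊕ X where X is the current total.
Heap A: need g' = 3⊕3 = 0. Options: 23−3→G=2, 23−4→G=2, 23−7→G=1, 23−8→G=1, 23−9→G=0. Hits: 1.
Heap B: need g' = 0⊕3 = 3. Options: 11−3→G=2, 11−4→G=2, 11−6→G=1, 11−7→G=1, 11−8→G=1. Hits: 0.

1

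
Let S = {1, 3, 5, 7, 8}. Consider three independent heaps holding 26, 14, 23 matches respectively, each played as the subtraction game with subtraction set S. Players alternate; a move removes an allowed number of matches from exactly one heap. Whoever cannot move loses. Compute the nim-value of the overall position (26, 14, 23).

All heaps use S = {1, 3, 5, 7, 8}:
G(0) = 0
G(1) = mex{0} = 1
G(2) = mex{1} = 0
G(3) = mex{0,0} = 1
G(4) = mex{1,1} = 0
G(5) = mex{0,0,0} = 1
G(6) = mex{1,1,1} = 0
G(7) = mex{0,0,0,0} = 1
G(8) = mex{1,1,1,1,0} = 2
G(9) = mex{2,0,0,0,1} = 3
G(10) = mex{3,1,1,1,0} = 2
G(11) = mex{2,2,0,0,1} = 3
G(12) = mex{3,3,1,1,0} = 2
G(13) = mex{2,2,2,0,1} = 3
G(14) = mex{3,3,3,1,0} = 2
G(15) = mex{2,2,2,2,1} = 0
G(16) = mex{0,3,3,3,2} = 1
G(17) = mex{1,2,2,2,3} = 0
G(18) = mex{0,0,3,3,2} = 1
G(19) = mex{1,1,2,2,3} = 0
G(20) = mex{0,0,0,3,2} = 1
G(21) = mex{1,1,1,2,3} = 0
G(22) = mex{0,0,0,0,2} = 1
G(23) = mex{1,1,1,1,0} = 2
G(24) = mex{2,0,0,0,1} = 3
G(25) = mex{3,1,1,1,0} = 2
G(26) = mex{2,2,0,0,1} = 3
Heap A: G(26) = 3.
Heap B: G(14) = 2.
Heap C: G(23) = 2.
Combined Grundy value = 3 ⊕ 2 ⊕ 2 = 3.

3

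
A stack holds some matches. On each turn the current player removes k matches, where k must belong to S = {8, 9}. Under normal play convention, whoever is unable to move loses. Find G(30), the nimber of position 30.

G(0) = 0
G(1) = mex{} = 0
G(2) = mex{} = 0
G(3) = mex{} = 0
G(4) = mex{} = 0
G(5) = mex{} = 0
G(6) = mex{} = 0
G(7) = mex{} = 0
G(8) = mex{0} = 1
G(9) = mex{0,0} = 1
G(10) = mex{0,0} = 1
G(11) = mex{0,0} = 1
G(12) = mex{0,0} = 1
G(13) = mex{0,0} = 1
G(14) = mex{0,0} = 1
G(15) = mex{0,0} = 1
G(16) = mex{1,0} = 2
G(17) = mex{1,1} = 0
G(18) = mex{1,1} = 0
G(19) = mex{1,1} = 0
G(20) = mex{1,1} = 0
G(21) = mex{1,1} = 0
G(22) = mex{1,1} = 0
G(23) = mex{1,1} = 0
G(24) = mex{2,1} = 0
G(25) = mex{0,2} = 1
G(26) = mex{0,0} = 1
G(27) = mex{0,0} = 1
G(28) = mex{0,0} = 1
G(29) = mex{0,0} = 1
G(30) = mex{0,0} = 1

1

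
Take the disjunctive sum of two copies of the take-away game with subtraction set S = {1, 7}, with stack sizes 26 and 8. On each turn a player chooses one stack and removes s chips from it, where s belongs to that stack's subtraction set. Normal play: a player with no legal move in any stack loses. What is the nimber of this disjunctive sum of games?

All stacks use S = {1, 7}:
G(0) = 0
G(1) = mex{0} = 1
G(2) = mex{1} = 0
G(3) = mex{0} = 1
G(4) = mex{1} = 0
G(5) = mex{0} = 1
G(6) = mex{1} = 0
G(7) = mex{0,0} = 1
G(8) = mex{1,1} = 0
G(9) = mex{0,0} = 1
G(10) = mex{1,1} = 0
G(11) = mex{0,0} = 1
G(12) = mex{1,1} = 0
G(13) = mex{0,0} = 1
G(14) = mex{1,1} = 0
G(15) = mex{0,0} = 1
G(16) = mex{1,1} = 0
G(17) = mex{0,0} = 1
G(18) = mex{1,1} = 0
G(19) = mex{0,0} = 1
G(20) = mex{1,1} = 0
G(21) = mex{0,0} = 1
G(22) = mex{1,1} = 0
G(23) = mex{0,0} = 1
G(24) = mex{1,1} = 0
G(25) = mex{0,0} = 1
G(26) = mex{1,1} = 0
Stack A: G(26) = 0.
Stack B: G(8) = 0.
Combined Grundy value = 0 ⊕ 0 = 0.

0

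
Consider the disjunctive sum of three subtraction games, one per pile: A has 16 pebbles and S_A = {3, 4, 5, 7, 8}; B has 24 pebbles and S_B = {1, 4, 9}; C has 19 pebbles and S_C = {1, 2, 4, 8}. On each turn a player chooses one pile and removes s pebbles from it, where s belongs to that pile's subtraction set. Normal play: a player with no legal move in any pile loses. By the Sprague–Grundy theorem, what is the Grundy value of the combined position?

2

Pile A, S = {3, 4, 5, 7, 8}:
n :  0  1  2  3  4  5  6  7  8  9 10 11 12 13 14 15 16
G :  0  0  0  1  1  1  2  2  2  3  3  0  0  0  1  1  1
G_A(16) = 1.
Pile B, S = {1, 4, 9}:
n :  0  1  2  3  4  5  6  7  8  9 10 11 12 13 14 15 16 17 18 19 20 21 22 23 24
G :  0  1  0  1  2  0  1  0  1  2  0  1  0  1  2  0  1  0  1  2  0  1  0  1  2
G_B(24) = 2.
Pile C, S = {1, 2, 4, 8}:
G(0) = 0
G(1) = mex{0} = 1
G(2) = mex{1,0} = 2
G(3) = mex{2,1} = 0
G(4) = mex{0,2,0} = 1
G(5) = mex{1,0,1} = 2
G(6) = mex{2,1,2} = 0
G(7) = mex{0,2,0} = 1
G(8) = mex{1,0,1,0} = 2
G(9) = mex{2,1,2,1} = 0
G(10) = mex{0,2,0,2} = 1
G(11) = mex{1,0,1,0} = 2
G(12) = mex{2,1,2,1} = 0
G(13) = mex{0,2,0,2} = 1
G(14) = mex{1,0,1,0} = 2
G(15) = mex{2,1,2,1} = 0
G(16) = mex{0,2,0,2} = 1
G(17) = mex{1,0,1,0} = 2
G(18) = mex{2,1,2,1} = 0
G(19) = mex{0,2,0,2} = 1
G_C(19) = 1.
Combined Grundy value = 1 ⊕ 2 ⊕ 1 = 2.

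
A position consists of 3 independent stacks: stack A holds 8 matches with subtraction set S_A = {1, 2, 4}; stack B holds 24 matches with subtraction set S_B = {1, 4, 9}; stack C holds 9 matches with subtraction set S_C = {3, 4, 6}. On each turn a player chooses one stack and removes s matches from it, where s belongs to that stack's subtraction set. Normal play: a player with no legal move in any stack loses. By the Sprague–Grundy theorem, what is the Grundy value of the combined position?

Stack A, S = {1, 2, 4}:
n : 0 1 2 3 4 5 6 7 8
G : 0 1 2 0 1 2 0 1 2
G_A(8) = 2.
Stack B, S = {1, 4, 9}:
n :  0  1  2  3  4  5  6  7  8  9 10 11 12 13 14 15 16 17 18 19 20 21 22 23 24
G :  0  1  0  1  2  0  1  0  1  2  0  1  0  1  2  0  1  0  1  2  0  1  0  1  2
G_B(24) = 2.
Stack C, S = {3, 4, 6}:
G(0) = 0
G(1) = mex{} = 0
G(2) = mex{} = 0
G(3) = mex{0} = 1
G(4) = mex{0,0} = 1
G(5) = mex{0,0} = 1
G(6) = mex{1,0,0} = 2
G(7) = mex{1,1,0} = 2
G(8) = mex{1,1,0} = 2
G(9) = mex{2,1,1} = 0
G_C(9) = 0.
Combined Grundy value = 2 ⊕ 2 ⊕ 0 = 0.

0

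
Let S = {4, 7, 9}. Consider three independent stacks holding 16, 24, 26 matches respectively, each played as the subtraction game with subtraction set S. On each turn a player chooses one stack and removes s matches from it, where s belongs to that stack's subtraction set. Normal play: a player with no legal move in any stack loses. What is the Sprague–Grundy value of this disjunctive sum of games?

All stacks use S = {4, 7, 9}:
n :  0  1  2  3  4  5  6  7  8  9 10 11 12 13 14 15 16 17 18 19 20 21 22 23 24 25 26
G :  0  0  0  0  1  1  1  1  2  2  2  2  3  0  0  0  0  1  1  1  1  2  2  2  2  3  0
Stack A: G(16) = 0.
Stack B: G(24) = 2.
Stack C: G(26) = 0.
Combined Grundy value = 0 ⊕ 2 ⊕ 0 = 2.

2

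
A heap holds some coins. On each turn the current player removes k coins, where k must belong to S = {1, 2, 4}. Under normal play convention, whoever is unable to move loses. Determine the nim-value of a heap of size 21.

0

n :  0  1  2  3  4  5  6  7  8  9 10 11 12 13 14 15 16 17 18 19 20 21
G :  0  1  2  0  1  2  0  1  2  0  1  2  0  1  2  0  1  2  0  1  2  0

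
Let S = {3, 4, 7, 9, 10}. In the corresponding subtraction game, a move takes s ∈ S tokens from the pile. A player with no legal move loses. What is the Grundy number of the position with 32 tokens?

2

G(0) = 0
G(1) = mex{} = 0
G(2) = mex{} = 0
G(3) = mex{0} = 1
G(4) = mex{0,0} = 1
G(5) = mex{0,0} = 1
G(6) = mex{1,0} = 2
G(7) = mex{1,1,0} = 2
G(8) = mex{1,1,0} = 2
G(9) = mex{2,1,0,0} = 3
G(10) = mex{2,2,1,0,0} = 3
G(11) = mex{2,2,1,0,0} = 3
G(12) = mex{3,2,1,1,0} = 4
G(13) = mex{3,3,2,1,1} = 0
G(14) = mex{3,3,2,1,1} = 0
G(15) = mex{4,3,2,2,1} = 0
G(16) = mex{0,4,3,2,2} = 1
G(17) = mex{0,0,3,2,2} = 1
G(18) = mex{0,0,3,3,2} = 1
G(19) = mex{1,0,4,3,3} = 2
G(20) = mex{1,1,0,3,3} = 2
G(21) = mex{1,1,0,4,3} = 2
G(22) = mex{2,1,0,0,4} = 3
G(23) = mex{2,2,1,0,0} = 3
G(24) = mex{2,2,1,0,0} = 3
G(25) = mex{3,2,1,1,0} = 4
G(26) = mex{3,3,2,1,1} = 0
G(27) = mex{3,3,2,1,1} = 0
G(28) = mex{4,3,2,2,1} = 0
G(29) = mex{0,4,3,2,2} = 1
G(30) = mex{0,0,3,2,2} = 1
G(31) = mex{0,0,3,3,2} = 1
G(32) = mex{1,0,4,3,3} = 2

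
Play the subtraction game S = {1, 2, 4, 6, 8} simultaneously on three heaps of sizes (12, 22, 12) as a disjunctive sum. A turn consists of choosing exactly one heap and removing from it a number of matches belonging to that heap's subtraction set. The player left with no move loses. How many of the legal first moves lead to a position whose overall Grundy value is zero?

3

All heaps use S = {1, 2, 4, 6, 8}:
G(0) = 0
G(1) = mex{0} = 1
G(2) = mex{1,0} = 2
G(3) = mex{2,1} = 0
G(4) = mex{0,2,0} = 1
G(5) = mex{1,0,1} = 2
G(6) = mex{2,1,2,0} = 3
G(7) = mex{3,2,0,1} = 4
G(8) = mex{4,3,1,2,0} = 5
G(9) = mex{5,4,2,0,1} = 3
G(10) = mex{3,5,3,1,2} = 0
G(11) = mex{0,3,4,2,0} = 1
G(12) = mex{1,0,5,3,1} = 2
G(13) = mex{2,1,3,4,2} = 0
G(14) = mex{0,2,0,5,3} = 1
G(15) = mex{1,0,1,3,4} = 2
G(16) = mex{2,1,2,0,5} = 3
G(17) = mex{3,2,0,1,3} = 4
G(18) = mex{4,3,1,2,0} = 5
G(19) = mex{5,4,2,0,1} = 3
G(20) = mex{3,5,3,1,2} = 0
G(21) = mex{0,3,4,2,0} = 1
G(22) = mex{1,0,5,3,1} = 2
Heap A: G(12) = 2.
Heap B: G(22) = 2.
Heap C: G(12) = 2.
Combined Grundy value = 2 ⊕ 2 ⊕ 2 = 2.
A winning move leaves total XOR = 0, i.e. changes one component's Grundy value g to g ⊕ X where X is the current total.
Heap A: need g' = 2⊕2 = 0. Options: 12−1→G=1, 12−2→G=0, 12−4→G=5, 12−6→G=3, 12−8→G=1. Hits: 1.
Heap B: need g' = 2⊕2 = 0. Options: 22−1→G=1, 22−2→G=0, 22−4→G=5, 22−6→G=3, 22−8→G=1. Hits: 1.
Heap C: need g' = 2⊕2 = 0. Options: 12−1→G=1, 12−2→G=0, 12−4→G=5, 12−6→G=3, 12−8→G=1. Hits: 1.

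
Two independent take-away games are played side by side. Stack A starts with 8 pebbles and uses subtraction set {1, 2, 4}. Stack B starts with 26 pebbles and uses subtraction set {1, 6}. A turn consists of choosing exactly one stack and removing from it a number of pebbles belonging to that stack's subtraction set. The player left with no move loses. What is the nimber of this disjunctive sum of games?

3

Stack A, S = {1, 2, 4}:
G(0) = 0
G(1) = mex{0} = 1
G(2) = mex{1,0} = 2
G(3) = mex{2,1} = 0
G(4) = mex{0,2,0} = 1
G(5) = mex{1,0,1} = 2
G(6) = mex{2,1,2} = 0
G(7) = mex{0,2,0} = 1
G(8) = mex{1,0,1} = 2
G_A(8) = 2.
Stack B, S = {1, 6}:
G(0) = 0
G(1) = mex{0} = 1
G(2) = mex{1} = 0
G(3) = mex{0} = 1
G(4) = mex{1} = 0
G(5) = mex{0} = 1
G(6) = mex{1,0} = 2
G(7) = mex{2,1} = 0
G(8) = mex{0,0} = 1
G(9) = mex{1,1} = 0
G(10) = mex{0,0} = 1
G(11) = mex{1,1} = 0
G(12) = mex{0,2} = 1
G(13) = mex{1,0} = 2
G(14) = mex{2,1} = 0
G(15) = mex{0,0} = 1
G(16) = mex{1,1} = 0
G(17) = mex{0,0} = 1
G(18) = mex{1,1} = 0
G(19) = mex{0,2} = 1
G(20) = mex{1,0} = 2
G(21) = mex{2,1} = 0
G(22) = mex{0,0} = 1
G(23) = mex{1,1} = 0
G(24) = mex{0,0} = 1
G(25) = mex{1,1} = 0
G(26) = mex{0,2} = 1
G_B(26) = 1.
Combined Grundy value = 2 ⊕ 1 = 3.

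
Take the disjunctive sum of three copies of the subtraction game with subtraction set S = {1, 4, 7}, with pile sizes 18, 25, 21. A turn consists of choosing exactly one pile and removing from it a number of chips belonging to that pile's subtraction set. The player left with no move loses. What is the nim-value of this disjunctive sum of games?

1

All piles use S = {1, 4, 7}:
G(0) = 0
G(1) = mex{0} = 1
G(2) = mex{1} = 0
G(3) = mex{0} = 1
G(4) = mex{1,0} = 2
G(5) = mex{2,1} = 0
G(6) = mex{0,0} = 1
G(7) = mex{1,1,0} = 2
G(8) = mex{2,2,1} = 0
G(9) = mex{0,0,0} = 1
G(10) = mex{1,1,1} = 0
G(11) = mex{0,2,2} = 1
G(12) = mex{1,0,0} = 2
G(13) = mex{2,1,1} = 0
G(14) = mex{0,0,2} = 1
G(15) = mex{1,1,0} = 2
G(16) = mex{2,2,1} = 0
G(17) = mex{0,0,0} = 1
G(18) = mex{1,1,1} = 0
G(19) = mex{0,2,2} = 1
G(20) = mex{1,0,0} = 2
G(21) = mex{2,1,1} = 0
G(22) = mex{0,0,2} = 1
G(23) = mex{1,1,0} = 2
G(24) = mex{2,2,1} = 0
G(25) = mex{0,0,0} = 1
Pile A: G(18) = 0.
Pile B: G(25) = 1.
Pile C: G(21) = 0.
Combined Grundy value = 0 ⊕ 1 ⊕ 0 = 1.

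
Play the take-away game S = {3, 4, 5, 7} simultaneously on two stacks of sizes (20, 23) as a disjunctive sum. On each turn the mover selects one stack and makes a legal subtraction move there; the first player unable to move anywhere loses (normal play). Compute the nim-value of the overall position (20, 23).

1

All stacks use S = {3, 4, 5, 7}:
n :  0  1  2  3  4  5  6  7  8  9 10 11 12 13 14 15 16 17 18 19 20 21 22 23
G :  0  0  0  1  1  1  2  2  2  3  0  0  0  1  1  1  2  2  2  3  0  0  0  1
Stack A: G(20) = 0.
Stack B: G(23) = 1.
Combined Grundy value = 0 ⊕ 1 = 1.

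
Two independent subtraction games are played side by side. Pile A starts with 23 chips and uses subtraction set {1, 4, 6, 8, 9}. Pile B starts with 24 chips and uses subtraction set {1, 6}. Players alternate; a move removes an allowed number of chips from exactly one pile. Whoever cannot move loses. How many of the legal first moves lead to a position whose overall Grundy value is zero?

Pile A, S = {1, 4, 6, 8, 9}:
n :  0  1  2  3  4  5  6  7  8  9 10 11 12 13 14 15 16 17 18 19 20 21 22 23
G :  0  1  0  1  2  0  1  0  1  2  3  2  0  1  2  3  2  0  1  0  1  2  0  1
G_A(23) = 1.
Pile B, S = {1, 6}:
G(0) = 0
G(1) = mex{0} = 1
G(2) = mex{1} = 0
G(3) = mex{0} = 1
G(4) = mex{1} = 0
G(5) = mex{0} = 1
G(6) = mex{1,0} = 2
G(7) = mex{2,1} = 0
G(8) = mex{0,0} = 1
G(9) = mex{1,1} = 0
G(10) = mex{0,0} = 1
G(11) = mex{1,1} = 0
G(12) = mex{0,2} = 1
G(13) = mex{1,0} = 2
G(14) = mex{2,1} = 0
G(15) = mex{0,0} = 1
G(16) = mex{1,1} = 0
G(17) = mex{0,0} = 1
G(18) = mex{1,1} = 0
G(19) = mex{0,2} = 1
G(20) = mex{1,0} = 2
G(21) = mex{2,1} = 0
G(22) = mex{0,0} = 1
G(23) = mex{1,1} = 0
G(24) = mex{0,0} = 1
G_B(24) = 1.
Combined Grundy value = 1 ⊕ 1 = 0.
A winning move leaves total XOR = 0, i.e. changes one component's Grundy value g to g ⊕ X where X is the current total.
Pile A: target g' = 1⊕0 = 1, but every legal move changes the Grundy value (mex property), so 0 moves.
Pile B: target g' = 1⊕0 = 1, but every legal move changes the Grundy value (mex property), so 0 moves.

0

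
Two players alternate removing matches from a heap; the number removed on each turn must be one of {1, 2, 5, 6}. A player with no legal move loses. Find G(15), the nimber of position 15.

1

G(0) = 0
G(1) = mex{0} = 1
G(2) = mex{1,0} = 2
G(3) = mex{2,1} = 0
G(4) = mex{0,2} = 1
G(5) = mex{1,0,0} = 2
G(6) = mex{2,1,1,0} = 3
G(7) = mex{3,2,2,1} = 0
G(8) = mex{0,3,0,2} = 1
G(9) = mex{1,0,1,0} = 2
G(10) = mex{2,1,2,1} = 0
G(11) = mex{0,2,3,2} = 1
G(12) = mex{1,0,0,3} = 2
G(13) = mex{2,1,1,0} = 3
G(14) = mex{3,2,2,1} = 0
G(15) = mex{0,3,0,2} = 1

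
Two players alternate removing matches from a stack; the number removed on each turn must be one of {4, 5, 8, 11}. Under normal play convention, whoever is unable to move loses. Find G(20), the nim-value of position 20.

1

n :  0  1  2  3  4  5  6  7  8  9 10 11 12 13 14 15 16 17 18 19 20
G :  0  0  0  0  1  1  1  1  2  2  2  2  3  3  3  0  0  0  0  1  1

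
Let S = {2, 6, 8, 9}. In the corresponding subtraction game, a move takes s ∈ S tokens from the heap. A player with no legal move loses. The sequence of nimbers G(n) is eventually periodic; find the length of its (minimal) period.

n :  0  1  2  3  4  5  6  7  8  9 10 11 12 13 14 15 16 17 18 19 20 21 22 23 24 25 26 27 28 29 30 31
G :  0  0  1  1  0  0  1  1  2  2  3  3  2  2  3  0  0  1  1  0  0  1  1  2  2  3  3  2  2  3  0  0
G(n+15) = G(n) holds for n = 0,…,8 (a full window of length max(S) = 9), so the sequence is purely periodic with period 15.

15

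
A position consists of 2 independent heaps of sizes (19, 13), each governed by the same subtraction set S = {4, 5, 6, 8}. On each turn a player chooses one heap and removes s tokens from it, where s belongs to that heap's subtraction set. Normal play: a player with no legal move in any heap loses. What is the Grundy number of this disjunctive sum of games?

1

All heaps use S = {4, 5, 6, 8}:
G(0) = 0
G(1) = mex{} = 0
G(2) = mex{} = 0
G(3) = mex{} = 0
G(4) = mex{0} = 1
G(5) = mex{0,0} = 1
G(6) = mex{0,0,0} = 1
G(7) = mex{0,0,0} = 1
G(8) = mex{1,0,0,0} = 2
G(9) = mex{1,1,0,0} = 2
G(10) = mex{1,1,1,0} = 2
G(11) = mex{1,1,1,0} = 2
G(12) = mex{2,1,1,1} = 0
G(13) = mex{2,2,1,1} = 0
G(14) = mex{2,2,2,1} = 0
G(15) = mex{2,2,2,1} = 0
G(16) = mex{0,2,2,2} = 1
G(17) = mex{0,0,2,2} = 1
G(18) = mex{0,0,0,2} = 1
G(19) = mex{0,0,0,2} = 1
Heap A: G(19) = 1.
Heap B: G(13) = 0.
Combined Grundy value = 1 ⊕ 0 = 1.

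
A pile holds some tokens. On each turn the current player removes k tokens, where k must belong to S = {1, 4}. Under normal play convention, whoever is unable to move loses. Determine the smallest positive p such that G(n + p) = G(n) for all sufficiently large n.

5

G(0) = 0
G(1) = mex{0} = 1
G(2) = mex{1} = 0
G(3) = mex{0} = 1
G(4) = mex{1,0} = 2
G(5) = mex{2,1} = 0
G(6) = mex{0,0} = 1
G(7) = mex{1,1} = 0
G(8) = mex{0,2} = 1
G(9) = mex{1,0} = 2
G(10) = mex{2,1} = 0
G(11) = mex{0,0} = 1
G(12) = mex{1,1} = 0
G(13) = mex{0,2} = 1
G(14) = mex{1,0} = 2
G(n+5) = G(n) holds for n = 0,…,3 (a full window of length max(S) = 4), so the sequence is purely periodic with period 5.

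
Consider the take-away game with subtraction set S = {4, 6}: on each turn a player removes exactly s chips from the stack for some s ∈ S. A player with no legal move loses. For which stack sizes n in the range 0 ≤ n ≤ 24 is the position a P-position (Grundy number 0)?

0, 1, 2, 3, 10, 11, 12, 13, 20, 21, 22, 23

G(0) = 0
G(1) = mex{} = 0
G(2) = mex{} = 0
G(3) = mex{} = 0
G(4) = mex{0} = 1
G(5) = mex{0} = 1
G(6) = mex{0,0} = 1
G(7) = mex{0,0} = 1
G(8) = mex{1,0} = 2
G(9) = mex{1,0} = 2
G(10) = mex{1,1} = 0
G(11) = mex{1,1} = 0
G(12) = mex{2,1} = 0
G(13) = mex{2,1} = 0
G(14) = mex{0,2} = 1
G(15) = mex{0,2} = 1
G(16) = mex{0,0} = 1
G(17) = mex{0,0} = 1
G(18) = mex{1,0} = 2
G(19) = mex{1,0} = 2
G(20) = mex{1,1} = 0
G(21) = mex{1,1} = 0
G(22) = mex{2,1} = 0
G(23) = mex{2,1} = 0
G(24) = mex{0,2} = 1
P-positions are exactly the n with G(n) = 0.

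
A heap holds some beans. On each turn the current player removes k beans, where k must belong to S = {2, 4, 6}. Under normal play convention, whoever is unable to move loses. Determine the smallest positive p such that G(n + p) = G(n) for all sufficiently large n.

n :  0  1  2  3  4  5  6  7  8  9 10 11 12 13 14 15 16 17
G :  0  0  1  1  2  2  3  3  0  0  1  1  2  2  3  3  0  0
G(n+8) = G(n) holds for n = 0,…,5 (a full window of length max(S) = 6), so the sequence is purely periodic with period 8.

8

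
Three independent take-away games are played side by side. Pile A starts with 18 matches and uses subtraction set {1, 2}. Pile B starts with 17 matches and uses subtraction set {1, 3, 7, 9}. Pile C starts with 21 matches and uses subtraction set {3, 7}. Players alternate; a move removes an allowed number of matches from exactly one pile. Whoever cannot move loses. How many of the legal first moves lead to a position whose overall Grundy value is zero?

6

Pile A, S = {1, 2}:
G(0) = 0
G(1) = mex{0} = 1
G(2) = mex{1,0} = 2
G(3) = mex{2,1} = 0
G(4) = mex{0,2} = 1
G(5) = mex{1,0} = 2
G(6) = mex{2,1} = 0
G(7) = mex{0,2} = 1
G(8) = mex{1,0} = 2
G(9) = mex{2,1} = 0
G(10) = mex{0,2} = 1
G(11) = mex{1,0} = 2
G(12) = mex{2,1} = 0
G(13) = mex{0,2} = 1
G(14) = mex{1,0} = 2
G(15) = mex{2,1} = 0
G(16) = mex{0,2} = 1
G(17) = mex{1,0} = 2
G(18) = mex{2,1} = 0
G_A(18) = 0.
Pile B, S = {1, 3, 7, 9}:
G(0) = 0
G(1) = mex{0} = 1
G(2) = mex{1} = 0
G(3) = mex{0,0} = 1
G(4) = mex{1,1} = 0
G(5) = mex{0,0} = 1
G(6) = mex{1,1} = 0
G(7) = mex{0,0,0} = 1
G(8) = mex{1,1,1} = 0
G(9) = mex{0,0,0,0} = 1
G(10) = mex{1,1,1,1} = 0
G(11) = mex{0,0,0,0} = 1
G(12) = mex{1,1,1,1} = 0
G(13) = mex{0,0,0,0} = 1
G(14) = mex{1,1,1,1} = 0
G(15) = mex{0,0,0,0} = 1
G(16) = mex{1,1,1,1} = 0
G(17) = mex{0,0,0,0} = 1
G_B(17) = 1.
Pile C, S = {3, 7}:
n :  0  1  2  3  4  5  6  7  8  9 10 11 12 13 14 15 16 17 18 19 20 21
G :  0  0  0  1  1  1  0  2  2  1  0  0  0  1  1  1  0  2  2  1  0  0
G_C(21) = 0.
Combined Grundy value = 0 ⊕ 1 ⊕ 0 = 1.
A winning move leaves total XOR = 0, i.e. changes one component's Grundy value g to g ⊕ X where X is the current total.
Pile A: need g' = 0⊕1 = 1. Options: 18−1→G=2, 18−2→G=1. Hits: 1.
Pile B: need g' = 1⊕1 = 0. Options: 17−1→G=0, 17−3→G=0, 17−7→G=0, 17−9→G=0. Hits: 4.
Pile C: need g' = 0⊕1 = 1. Options: 21−3→G=2, 21−7→G=1. Hits: 1.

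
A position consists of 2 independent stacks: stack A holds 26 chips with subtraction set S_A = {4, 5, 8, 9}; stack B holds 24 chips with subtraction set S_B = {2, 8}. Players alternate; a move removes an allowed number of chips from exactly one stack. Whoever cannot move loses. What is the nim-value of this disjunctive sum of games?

Stack A, S = {4, 5, 8, 9}:
n :  0  1  2  3  4  5  6  7  8  9 10 11 12 13 14 15 16 17 18 19 20 21 22 23 24 25 26
G :  0  0  0  0  1  1  1  1  2  2  2  2  3  0  0  0  0  1  1  1  1  2  2  2  2  3  0
G_A(26) = 0.
Stack B, S = {2, 8}:
G(0) = 0
G(1) = mex{} = 0
G(2) = mex{0} = 1
G(3) = mex{0} = 1
G(4) = mex{1} = 0
G(5) = mex{1} = 0
G(6) = mex{0} = 1
G(7) = mex{0} = 1
G(8) = mex{1,0} = 2
G(9) = mex{1,0} = 2
G(10) = mex{2,1} = 0
G(11) = mex{2,1} = 0
G(12) = mex{0,0} = 1
G(13) = mex{0,0} = 1
G(14) = mex{1,1} = 0
G(15) = mex{1,1} = 0
G(16) = mex{0,2} = 1
G(17) = mex{0,2} = 1
G(18) = mex{1,0} = 2
G(19) = mex{1,0} = 2
G(20) = mex{2,1} = 0
G(21) = mex{2,1} = 0
G(22) = mex{0,0} = 1
G(23) = mex{0,0} = 1
G(24) = mex{1,1} = 0
G_B(24) = 0.
Combined Grundy value = 0 ⊕ 0 = 0.

0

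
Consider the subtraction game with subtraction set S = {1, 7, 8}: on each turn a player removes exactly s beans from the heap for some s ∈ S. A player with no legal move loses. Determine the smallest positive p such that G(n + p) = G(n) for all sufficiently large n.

G(0) = 0
G(1) = mex{0} = 1
G(2) = mex{1} = 0
G(3) = mex{0} = 1
G(4) = mex{1} = 0
G(5) = mex{0} = 1
G(6) = mex{1} = 0
G(7) = mex{0,0} = 1
G(8) = mex{1,1,0} = 2
G(9) = mex{2,0,1} = 3
G(10) = mex{3,1,0} = 2
G(11) = mex{2,0,1} = 3
G(12) = mex{3,1,0} = 2
G(13) = mex{2,0,1} = 3
G(14) = mex{3,1,0} = 2
G(15) = mex{2,2,1} = 0
G(16) = mex{0,3,2} = 1
G(17) = mex{1,2,3} = 0
G(18) = mex{0,3,2} = 1
G(19) = mex{1,2,3} = 0
G(20) = mex{0,3,2} = 1
G(21) = mex{1,2,3} = 0
G(22) = mex{0,0,2} = 1
G(23) = mex{1,1,0} = 2
G(24) = mex{2,0,1} = 3
G(25) = mex{3,1,0} = 2
G(26) = mex{2,0,1} = 3
G(27) = mex{3,1,0} = 2
G(28) = mex{2,0,1} = 3
G(29) = mex{3,1,0} = 2
G(30) = mex{2,2,1} = 0
G(31) = mex{0,3,2} = 1
G(n+15) = G(n) holds for n = 0,…,7 (a full window of length max(S) = 8), so the sequence is purely periodic with period 15.

15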